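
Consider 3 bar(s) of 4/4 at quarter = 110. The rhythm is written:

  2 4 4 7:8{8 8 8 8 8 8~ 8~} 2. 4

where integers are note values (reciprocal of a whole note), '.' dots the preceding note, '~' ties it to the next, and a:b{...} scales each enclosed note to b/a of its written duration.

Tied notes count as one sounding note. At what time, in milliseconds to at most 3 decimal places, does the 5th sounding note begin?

1. 0.0ms @ 0 + 1090.909ms (2)
2. 1090.909ms @ 2 + 545.455ms (1)
3. 1636.364ms @ 3 + 545.455ms (1)
4. 2181.818ms @ 4 + 311.688ms (4/7)
5. 2493.506ms @ 32/7 + 311.688ms (4/7)
6. 2805.195ms @ 36/7 + 311.688ms (4/7)
7. 3116.883ms @ 40/7 + 311.688ms (4/7)
8. 3428.571ms @ 44/7 + 311.688ms (4/7)
9. 3740.26ms @ 48/7 + 2259.74ms (29/7)
10. 6000.0ms @ 11 + 545.455ms (1)

note 5 onset = 32/7b = 2493.506ms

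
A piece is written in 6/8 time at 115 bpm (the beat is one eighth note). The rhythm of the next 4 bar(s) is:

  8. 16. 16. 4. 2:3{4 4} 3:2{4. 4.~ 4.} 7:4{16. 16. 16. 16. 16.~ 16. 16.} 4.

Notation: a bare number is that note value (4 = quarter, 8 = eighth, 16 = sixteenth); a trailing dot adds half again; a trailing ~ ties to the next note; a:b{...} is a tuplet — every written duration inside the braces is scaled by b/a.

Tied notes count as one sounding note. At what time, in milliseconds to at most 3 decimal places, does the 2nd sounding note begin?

1. 0.0ms @ 0 + 782.609ms (3/2)
2. 782.609ms @ 3/2 + 391.304ms (3/4)
3. 1173.913ms @ 9/4 + 391.304ms (3/4)
4. 1565.217ms @ 3 + 1565.217ms (3)
5. 3130.435ms @ 6 + 1565.217ms (3)
6. 4695.652ms @ 9 + 1565.217ms (3)
7. 6260.87ms @ 12 + 1043.478ms (2)
8. 7304.348ms @ 14 + 2086.957ms (4)
9. 9391.304ms @ 18 + 223.602ms (3/7)
10. 9614.907ms @ 129/7 + 223.602ms (3/7)
11. 9838.509ms @ 132/7 + 223.602ms (3/7)
12. 10062.112ms @ 135/7 + 223.602ms (3/7)
13. 10285.714ms @ 138/7 + 447.205ms (6/7)
14. 10732.919ms @ 144/7 + 223.602ms (3/7)
15. 10956.522ms @ 21 + 1565.217ms (3)

note 2 onset = 3/2b = 782.609ms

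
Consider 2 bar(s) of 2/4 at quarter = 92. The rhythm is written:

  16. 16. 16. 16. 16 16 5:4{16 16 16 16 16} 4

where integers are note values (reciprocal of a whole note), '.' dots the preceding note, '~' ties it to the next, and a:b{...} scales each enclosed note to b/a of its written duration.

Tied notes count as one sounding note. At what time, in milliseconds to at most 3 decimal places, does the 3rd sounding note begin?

note 3 onset = 3/4b = 489.13ms

1. 0.0ms @ 0 + 244.565ms (3/8)
2. 244.565ms @ 3/8 + 244.565ms (3/8)
3. 489.13ms @ 3/4 + 244.565ms (3/8)
4. 733.696ms @ 9/8 + 244.565ms (3/8)
5. 978.261ms @ 3/2 + 163.043ms (1/4)
6. 1141.304ms @ 7/4 + 163.043ms (1/4)
7. 1304.348ms @ 2 + 130.435ms (1/5)
8. 1434.783ms @ 11/5 + 130.435ms (1/5)
9. 1565.217ms @ 12/5 + 130.435ms (1/5)
10. 1695.652ms @ 13/5 + 130.435ms (1/5)
11. 1826.087ms @ 14/5 + 130.435ms (1/5)
12. 1956.522ms @ 3 + 652.174ms (1)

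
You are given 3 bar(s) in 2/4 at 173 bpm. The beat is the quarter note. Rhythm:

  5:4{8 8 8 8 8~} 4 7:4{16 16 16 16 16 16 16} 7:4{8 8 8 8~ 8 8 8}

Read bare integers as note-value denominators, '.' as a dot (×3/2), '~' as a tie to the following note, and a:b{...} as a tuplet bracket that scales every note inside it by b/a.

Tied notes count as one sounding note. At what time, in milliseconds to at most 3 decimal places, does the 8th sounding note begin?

note 8 onset = 23/7b = 1139.554ms

1. 0.0ms @ 0 + 138.728ms (2/5)
2. 138.728ms @ 2/5 + 138.728ms (2/5)
3. 277.457ms @ 4/5 + 138.728ms (2/5)
4. 416.185ms @ 6/5 + 138.728ms (2/5)
5. 554.913ms @ 8/5 + 485.549ms (7/5)
6. 1040.462ms @ 3 + 49.546ms (1/7)
7. 1090.008ms @ 22/7 + 49.546ms (1/7)
8. 1139.554ms @ 23/7 + 49.546ms (1/7)
9. 1189.1ms @ 24/7 + 49.546ms (1/7)
10. 1238.646ms @ 25/7 + 49.546ms (1/7)
11. 1288.192ms @ 26/7 + 49.546ms (1/7)
12. 1337.737ms @ 27/7 + 49.546ms (1/7)
13. 1387.283ms @ 4 + 99.092ms (2/7)
14. 1486.375ms @ 30/7 + 99.092ms (2/7)
15. 1585.467ms @ 32/7 + 99.092ms (2/7)
16. 1684.558ms @ 34/7 + 198.183ms (4/7)
17. 1882.742ms @ 38/7 + 99.092ms (2/7)
18. 1981.833ms @ 40/7 + 99.092ms (2/7)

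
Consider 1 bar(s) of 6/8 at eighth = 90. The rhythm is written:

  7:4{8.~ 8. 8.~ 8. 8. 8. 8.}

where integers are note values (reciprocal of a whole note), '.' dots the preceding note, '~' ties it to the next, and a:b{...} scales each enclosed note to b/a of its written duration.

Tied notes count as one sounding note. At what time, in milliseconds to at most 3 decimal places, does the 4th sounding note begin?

note 4 onset = 30/7b = 2857.143ms

1. 0.0ms @ 0 + 1142.857ms (12/7)
2. 1142.857ms @ 12/7 + 1142.857ms (12/7)
3. 2285.714ms @ 24/7 + 571.429ms (6/7)
4. 2857.143ms @ 30/7 + 571.429ms (6/7)
5. 3428.571ms @ 36/7 + 571.429ms (6/7)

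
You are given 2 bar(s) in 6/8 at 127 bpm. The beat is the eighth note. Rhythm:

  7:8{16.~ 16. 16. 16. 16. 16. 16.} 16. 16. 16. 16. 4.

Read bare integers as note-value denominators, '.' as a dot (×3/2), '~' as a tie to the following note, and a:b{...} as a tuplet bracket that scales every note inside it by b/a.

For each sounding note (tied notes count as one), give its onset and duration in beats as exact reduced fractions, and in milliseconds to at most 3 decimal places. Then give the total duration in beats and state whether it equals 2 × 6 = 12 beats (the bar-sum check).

1) 0.0ms=0b +809.899ms=12/7b
2) 809.899ms=12/7b +404.949ms=6/7b
3) 1214.848ms=18/7b +404.949ms=6/7b
4) 1619.798ms=24/7b +404.949ms=6/7b
5) 2024.747ms=30/7b +404.949ms=6/7b
6) 2429.696ms=36/7b +404.949ms=6/7b
7) 2834.646ms=6b +354.331ms=3/4b
8) 3188.976ms=27/4b +354.331ms=3/4b
9) 3543.307ms=15/2b +354.331ms=3/4b
10) 3897.638ms=33/4b +354.331ms=3/4b
11) 4251.969ms=9b +1417.323ms=3b
Σ=12b of 12 (127bpm 6/8) — PASS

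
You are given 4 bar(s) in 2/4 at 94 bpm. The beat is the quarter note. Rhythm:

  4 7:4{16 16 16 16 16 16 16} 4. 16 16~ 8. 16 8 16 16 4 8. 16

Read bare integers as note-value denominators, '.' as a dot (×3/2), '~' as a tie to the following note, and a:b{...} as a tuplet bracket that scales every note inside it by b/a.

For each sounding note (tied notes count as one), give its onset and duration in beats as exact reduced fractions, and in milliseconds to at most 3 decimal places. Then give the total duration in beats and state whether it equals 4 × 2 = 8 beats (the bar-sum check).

1) 0.0ms=0b +638.298ms=1b
2) 638.298ms=1b +91.185ms=1/7b
3) 729.483ms=8/7b +91.185ms=1/7b
4) 820.669ms=9/7b +91.185ms=1/7b
5) 911.854ms=10/7b +91.185ms=1/7b
6) 1003.04ms=11/7b +91.185ms=1/7b
7) 1094.225ms=12/7b +91.185ms=1/7b
8) 1185.41ms=13/7b +91.185ms=1/7b
9) 1276.596ms=2b +957.447ms=3/2b
10) 2234.043ms=7/2b +159.574ms=1/4b
11) 2393.617ms=15/4b +638.298ms=1b
12) 3031.915ms=19/4b +159.574ms=1/4b
13) 3191.489ms=5b +319.149ms=1/2b
14) 3510.638ms=11/2b +159.574ms=1/4b
15) 3670.213ms=23/4b +159.574ms=1/4b
16) 3829.787ms=6b +638.298ms=1b
17) 4468.085ms=7b +478.723ms=3/4b
18) 4946.809ms=31/4b +159.574ms=1/4b
Σ=8b of 8 (94bpm 2/4) — PASS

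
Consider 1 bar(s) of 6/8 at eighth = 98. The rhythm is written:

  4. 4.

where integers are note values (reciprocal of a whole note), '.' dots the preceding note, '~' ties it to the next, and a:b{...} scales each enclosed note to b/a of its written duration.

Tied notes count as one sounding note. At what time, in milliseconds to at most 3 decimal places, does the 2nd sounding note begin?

1. 0.0ms @ 0 + 1836.735ms (3)
2. 1836.735ms @ 3 + 1836.735ms (3)

note 2 onset = 3b = 1836.735ms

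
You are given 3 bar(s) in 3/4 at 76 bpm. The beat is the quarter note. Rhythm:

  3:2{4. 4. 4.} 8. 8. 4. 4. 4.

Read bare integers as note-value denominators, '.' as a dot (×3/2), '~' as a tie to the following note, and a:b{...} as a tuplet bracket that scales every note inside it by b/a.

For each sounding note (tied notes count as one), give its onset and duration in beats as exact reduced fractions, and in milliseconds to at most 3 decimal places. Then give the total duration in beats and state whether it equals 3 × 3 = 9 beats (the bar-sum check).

1) 0.0ms=0b +789.474ms=1b
2) 789.474ms=1b +789.474ms=1b
3) 1578.947ms=2b +789.474ms=1b
4) 2368.421ms=3b +592.105ms=3/4b
5) 2960.526ms=15/4b +592.105ms=3/4b
6) 3552.632ms=9/2b +1184.211ms=3/2b
7) 4736.842ms=6b +1184.211ms=3/2b
8) 5921.053ms=15/2b +1184.211ms=3/2b
Σ=9b of 9 (76bpm 3/4) — PASS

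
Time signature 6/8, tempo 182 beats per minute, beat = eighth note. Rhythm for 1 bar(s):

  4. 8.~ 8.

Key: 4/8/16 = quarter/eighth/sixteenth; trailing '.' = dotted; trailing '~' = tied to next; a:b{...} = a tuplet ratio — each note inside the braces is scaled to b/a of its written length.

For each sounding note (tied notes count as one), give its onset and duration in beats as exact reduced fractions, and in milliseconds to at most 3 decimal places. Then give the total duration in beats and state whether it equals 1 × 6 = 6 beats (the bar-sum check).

1) 0.0ms=0b +989.011ms=3b
2) 989.011ms=3b +989.011ms=3b
Σ=6b of 6 (182bpm 6/8) — PASS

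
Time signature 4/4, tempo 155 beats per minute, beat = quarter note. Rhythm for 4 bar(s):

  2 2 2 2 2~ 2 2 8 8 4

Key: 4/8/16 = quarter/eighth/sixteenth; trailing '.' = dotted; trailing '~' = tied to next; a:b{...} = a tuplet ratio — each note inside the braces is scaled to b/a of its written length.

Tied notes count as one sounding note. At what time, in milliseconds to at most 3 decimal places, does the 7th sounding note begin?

1. 0.0ms @ 0 + 774.194ms (2)
2. 774.194ms @ 2 + 774.194ms (2)
3. 1548.387ms @ 4 + 774.194ms (2)
4. 2322.581ms @ 6 + 774.194ms (2)
5. 3096.774ms @ 8 + 1548.387ms (4)
6. 4645.161ms @ 12 + 774.194ms (2)
7. 5419.355ms @ 14 + 193.548ms (1/2)
8. 5612.903ms @ 29/2 + 193.548ms (1/2)
9. 5806.452ms @ 15 + 387.097ms (1)

note 7 onset = 14b = 5419.355ms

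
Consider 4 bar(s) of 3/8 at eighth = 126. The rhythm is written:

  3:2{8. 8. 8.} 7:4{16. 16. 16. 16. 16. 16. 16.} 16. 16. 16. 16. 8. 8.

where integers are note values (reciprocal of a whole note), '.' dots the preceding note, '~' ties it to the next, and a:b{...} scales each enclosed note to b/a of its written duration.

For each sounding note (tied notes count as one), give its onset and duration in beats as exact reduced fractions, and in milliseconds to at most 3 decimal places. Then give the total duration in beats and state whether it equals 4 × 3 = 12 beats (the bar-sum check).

1) 0.0ms=0b +476.19ms=1b
2) 476.19ms=1b +476.19ms=1b
3) 952.381ms=2b +476.19ms=1b
4) 1428.571ms=3b +204.082ms=3/7b
5) 1632.653ms=24/7b +204.082ms=3/7b
6) 1836.735ms=27/7b +204.082ms=3/7b
7) 2040.816ms=30/7b +204.082ms=3/7b
8) 2244.898ms=33/7b +204.082ms=3/7b
9) 2448.98ms=36/7b +204.082ms=3/7b
10) 2653.061ms=39/7b +204.082ms=3/7b
11) 2857.143ms=6b +357.143ms=3/4b
12) 3214.286ms=27/4b +357.143ms=3/4b
13) 3571.429ms=15/2b +357.143ms=3/4b
14) 3928.571ms=33/4b +357.143ms=3/4b
15) 4285.714ms=9b +714.286ms=3/2b
16) 5000.0ms=21/2b +714.286ms=3/2b
Σ=12b of 12 (126bpm 3/8) — PASS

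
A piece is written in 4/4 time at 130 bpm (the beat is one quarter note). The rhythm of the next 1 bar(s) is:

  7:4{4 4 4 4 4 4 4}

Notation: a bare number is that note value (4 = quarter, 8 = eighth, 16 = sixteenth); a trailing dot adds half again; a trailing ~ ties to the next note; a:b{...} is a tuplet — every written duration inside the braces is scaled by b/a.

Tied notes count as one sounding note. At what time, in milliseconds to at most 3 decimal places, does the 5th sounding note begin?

note 5 onset = 16/7b = 1054.945ms

1. 0.0ms @ 0 + 263.736ms (4/7)
2. 263.736ms @ 4/7 + 263.736ms (4/7)
3. 527.473ms @ 8/7 + 263.736ms (4/7)
4. 791.209ms @ 12/7 + 263.736ms (4/7)
5. 1054.945ms @ 16/7 + 263.736ms (4/7)
6. 1318.681ms @ 20/7 + 263.736ms (4/7)
7. 1582.418ms @ 24/7 + 263.736ms (4/7)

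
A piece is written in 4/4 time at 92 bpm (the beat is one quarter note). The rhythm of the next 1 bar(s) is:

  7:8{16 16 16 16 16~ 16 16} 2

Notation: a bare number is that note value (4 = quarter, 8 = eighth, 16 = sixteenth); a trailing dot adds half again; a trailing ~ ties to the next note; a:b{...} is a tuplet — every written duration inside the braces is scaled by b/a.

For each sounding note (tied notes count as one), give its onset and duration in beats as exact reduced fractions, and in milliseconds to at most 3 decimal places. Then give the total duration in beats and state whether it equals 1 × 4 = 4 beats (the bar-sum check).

1) 0.0ms=0b +186.335ms=2/7b
2) 186.335ms=2/7b +186.335ms=2/7b
3) 372.671ms=4/7b +186.335ms=2/7b
4) 559.006ms=6/7b +186.335ms=2/7b
5) 745.342ms=8/7b +372.671ms=4/7b
6) 1118.012ms=12/7b +186.335ms=2/7b
7) 1304.348ms=2b +1304.348ms=2b
Σ=4b of 4 (92bpm 4/4) — PASS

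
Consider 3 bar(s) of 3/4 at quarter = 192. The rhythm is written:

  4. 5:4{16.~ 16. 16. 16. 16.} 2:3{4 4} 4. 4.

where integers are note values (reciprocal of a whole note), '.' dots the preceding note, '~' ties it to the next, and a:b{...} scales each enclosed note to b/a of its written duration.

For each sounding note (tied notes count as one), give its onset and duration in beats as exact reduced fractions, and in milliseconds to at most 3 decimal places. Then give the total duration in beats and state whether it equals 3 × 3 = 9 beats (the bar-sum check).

1) 0.0ms=0b +468.75ms=3/2b
2) 468.75ms=3/2b +187.5ms=3/5b
3) 656.25ms=21/10b +93.75ms=3/10b
4) 750.0ms=12/5b +93.75ms=3/10b
5) 843.75ms=27/10b +93.75ms=3/10b
6) 937.5ms=3b +468.75ms=3/2b
7) 1406.25ms=9/2b +468.75ms=3/2b
8) 1875.0ms=6b +468.75ms=3/2b
9) 2343.75ms=15/2b +468.75ms=3/2b
Σ=9b of 9 (192bpm 3/4) — PASS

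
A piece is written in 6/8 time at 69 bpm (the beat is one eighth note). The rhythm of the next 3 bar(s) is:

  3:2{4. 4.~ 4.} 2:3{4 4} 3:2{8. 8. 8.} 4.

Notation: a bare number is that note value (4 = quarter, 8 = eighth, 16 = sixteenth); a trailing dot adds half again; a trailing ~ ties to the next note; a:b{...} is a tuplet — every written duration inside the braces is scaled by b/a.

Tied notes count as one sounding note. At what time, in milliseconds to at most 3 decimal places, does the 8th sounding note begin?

1. 0.0ms @ 0 + 1739.13ms (2)
2. 1739.13ms @ 2 + 3478.261ms (4)
3. 5217.391ms @ 6 + 2608.696ms (3)
4. 7826.087ms @ 9 + 2608.696ms (3)
5. 10434.783ms @ 12 + 869.565ms (1)
6. 11304.348ms @ 13 + 869.565ms (1)
7. 12173.913ms @ 14 + 869.565ms (1)
8. 13043.478ms @ 15 + 2608.696ms (3)

note 8 onset = 15b = 13043.478ms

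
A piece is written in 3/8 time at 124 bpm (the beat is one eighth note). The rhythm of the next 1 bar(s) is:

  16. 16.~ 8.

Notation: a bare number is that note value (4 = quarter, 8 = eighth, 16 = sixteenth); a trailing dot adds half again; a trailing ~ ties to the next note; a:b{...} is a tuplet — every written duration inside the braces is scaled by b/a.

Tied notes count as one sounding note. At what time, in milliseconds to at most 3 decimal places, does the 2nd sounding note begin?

note 2 onset = 3/4b = 362.903ms

1. 0.0ms @ 0 + 362.903ms (3/4)
2. 362.903ms @ 3/4 + 1088.71ms (9/4)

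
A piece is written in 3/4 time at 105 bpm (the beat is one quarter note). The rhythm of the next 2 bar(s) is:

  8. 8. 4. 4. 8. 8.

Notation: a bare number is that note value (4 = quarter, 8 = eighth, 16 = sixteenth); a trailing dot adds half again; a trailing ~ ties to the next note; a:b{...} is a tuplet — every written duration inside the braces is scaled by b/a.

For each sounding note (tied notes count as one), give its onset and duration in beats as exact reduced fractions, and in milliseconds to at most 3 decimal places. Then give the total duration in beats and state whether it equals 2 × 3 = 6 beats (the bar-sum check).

1) 0.0ms=0b +428.571ms=3/4b
2) 428.571ms=3/4b +428.571ms=3/4b
3) 857.143ms=3/2b +857.143ms=3/2b
4) 1714.286ms=3b +857.143ms=3/2b
5) 2571.429ms=9/2b +428.571ms=3/4b
6) 3000.0ms=21/4b +428.571ms=3/4b
Σ=6b of 6 (105bpm 3/4) — PASS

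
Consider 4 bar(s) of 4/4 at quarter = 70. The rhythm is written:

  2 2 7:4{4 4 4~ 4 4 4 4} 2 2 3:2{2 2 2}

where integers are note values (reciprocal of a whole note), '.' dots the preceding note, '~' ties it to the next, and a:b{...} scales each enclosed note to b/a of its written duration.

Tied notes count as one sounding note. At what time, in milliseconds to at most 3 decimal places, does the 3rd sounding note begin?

1. 0.0ms @ 0 + 1714.286ms (2)
2. 1714.286ms @ 2 + 1714.286ms (2)
3. 3428.571ms @ 4 + 489.796ms (4/7)
4. 3918.367ms @ 32/7 + 489.796ms (4/7)
5. 4408.163ms @ 36/7 + 979.592ms (8/7)
6. 5387.755ms @ 44/7 + 489.796ms (4/7)
7. 5877.551ms @ 48/7 + 489.796ms (4/7)
8. 6367.347ms @ 52/7 + 489.796ms (4/7)
9. 6857.143ms @ 8 + 1714.286ms (2)
10. 8571.429ms @ 10 + 1714.286ms (2)
11. 10285.714ms @ 12 + 1142.857ms (4/3)
12. 11428.571ms @ 40/3 + 1142.857ms (4/3)
13. 12571.429ms @ 44/3 + 1142.857ms (4/3)

note 3 onset = 4b = 3428.571ms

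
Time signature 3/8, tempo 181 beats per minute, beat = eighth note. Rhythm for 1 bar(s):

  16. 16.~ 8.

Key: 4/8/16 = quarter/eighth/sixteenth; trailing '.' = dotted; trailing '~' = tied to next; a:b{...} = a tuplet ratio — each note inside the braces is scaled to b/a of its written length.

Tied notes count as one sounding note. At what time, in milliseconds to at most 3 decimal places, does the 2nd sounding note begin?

note 2 onset = 3/4b = 248.619ms

1. 0.0ms @ 0 + 248.619ms (3/4)
2. 248.619ms @ 3/4 + 745.856ms (9/4)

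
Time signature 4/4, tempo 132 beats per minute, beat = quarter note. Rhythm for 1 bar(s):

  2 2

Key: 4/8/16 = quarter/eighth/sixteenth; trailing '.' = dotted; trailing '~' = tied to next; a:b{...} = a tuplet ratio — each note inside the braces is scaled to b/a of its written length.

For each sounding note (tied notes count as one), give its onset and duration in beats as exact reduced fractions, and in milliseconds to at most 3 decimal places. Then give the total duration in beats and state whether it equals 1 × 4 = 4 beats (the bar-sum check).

1) 0.0ms=0b +909.091ms=2b
2) 909.091ms=2b +909.091ms=2b
Σ=4b of 4 (132bpm 4/4) — PASS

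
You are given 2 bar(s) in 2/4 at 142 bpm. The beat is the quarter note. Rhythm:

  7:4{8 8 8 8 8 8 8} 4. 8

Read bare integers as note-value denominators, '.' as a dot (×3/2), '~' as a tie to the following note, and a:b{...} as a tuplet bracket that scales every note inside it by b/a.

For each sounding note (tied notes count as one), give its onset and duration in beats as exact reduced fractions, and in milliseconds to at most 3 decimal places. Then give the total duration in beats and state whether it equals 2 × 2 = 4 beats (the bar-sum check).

1) 0.0ms=0b +120.724ms=2/7b
2) 120.724ms=2/7b +120.724ms=2/7b
3) 241.449ms=4/7b +120.724ms=2/7b
4) 362.173ms=6/7b +120.724ms=2/7b
5) 482.897ms=8/7b +120.724ms=2/7b
6) 603.622ms=10/7b +120.724ms=2/7b
7) 724.346ms=12/7b +120.724ms=2/7b
8) 845.07ms=2b +633.803ms=3/2b
9) 1478.873ms=7/2b +211.268ms=1/2b
Σ=4b of 4 (142bpm 2/4) — PASS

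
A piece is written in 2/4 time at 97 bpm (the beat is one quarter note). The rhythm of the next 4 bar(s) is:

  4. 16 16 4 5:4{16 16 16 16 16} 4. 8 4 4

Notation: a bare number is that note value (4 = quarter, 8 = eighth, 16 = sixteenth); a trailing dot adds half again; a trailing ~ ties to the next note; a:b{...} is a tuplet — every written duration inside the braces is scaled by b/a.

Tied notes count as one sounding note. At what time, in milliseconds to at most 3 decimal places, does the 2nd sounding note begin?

note 2 onset = 3/2b = 927.835ms

1. 0.0ms @ 0 + 927.835ms (3/2)
2. 927.835ms @ 3/2 + 154.639ms (1/4)
3. 1082.474ms @ 7/4 + 154.639ms (1/4)
4. 1237.113ms @ 2 + 618.557ms (1)
5. 1855.67ms @ 3 + 123.711ms (1/5)
6. 1979.381ms @ 16/5 + 123.711ms (1/5)
7. 2103.093ms @ 17/5 + 123.711ms (1/5)
8. 2226.804ms @ 18/5 + 123.711ms (1/5)
9. 2350.515ms @ 19/5 + 123.711ms (1/5)
10. 2474.227ms @ 4 + 927.835ms (3/2)
11. 3402.062ms @ 11/2 + 309.278ms (1/2)
12. 3711.34ms @ 6 + 618.557ms (1)
13. 4329.897ms @ 7 + 618.557ms (1)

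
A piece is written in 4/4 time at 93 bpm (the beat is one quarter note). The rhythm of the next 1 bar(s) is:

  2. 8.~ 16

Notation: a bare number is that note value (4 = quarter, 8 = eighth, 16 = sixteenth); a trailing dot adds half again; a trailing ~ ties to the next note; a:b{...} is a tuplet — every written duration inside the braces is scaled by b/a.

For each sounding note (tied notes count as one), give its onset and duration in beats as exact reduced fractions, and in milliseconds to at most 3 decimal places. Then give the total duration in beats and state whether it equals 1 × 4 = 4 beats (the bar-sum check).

1) 0.0ms=0b +1935.484ms=3b
2) 1935.484ms=3b +645.161ms=1b
Σ=4b of 4 (93bpm 4/4) — PASS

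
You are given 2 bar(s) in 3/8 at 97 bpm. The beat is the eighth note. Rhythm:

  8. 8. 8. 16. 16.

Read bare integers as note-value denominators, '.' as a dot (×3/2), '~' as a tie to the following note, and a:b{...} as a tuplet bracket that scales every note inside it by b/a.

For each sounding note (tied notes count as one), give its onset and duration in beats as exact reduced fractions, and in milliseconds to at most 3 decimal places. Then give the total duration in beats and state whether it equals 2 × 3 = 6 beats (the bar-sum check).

1) 0.0ms=0b +927.835ms=3/2b
2) 927.835ms=3/2b +927.835ms=3/2b
3) 1855.67ms=3b +927.835ms=3/2b
4) 2783.505ms=9/2b +463.918ms=3/4b
5) 3247.423ms=21/4b +463.918ms=3/4b
Σ=6b of 6 (97bpm 3/8) — PASS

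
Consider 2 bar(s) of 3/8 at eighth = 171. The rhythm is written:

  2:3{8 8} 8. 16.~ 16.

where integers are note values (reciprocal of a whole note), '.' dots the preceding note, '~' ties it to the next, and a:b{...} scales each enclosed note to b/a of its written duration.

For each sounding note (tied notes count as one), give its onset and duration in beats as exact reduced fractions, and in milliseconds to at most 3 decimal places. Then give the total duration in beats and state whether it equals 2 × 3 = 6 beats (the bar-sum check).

1) 0.0ms=0b +526.316ms=3/2b
2) 526.316ms=3/2b +526.316ms=3/2b
3) 1052.632ms=3b +526.316ms=3/2b
4) 1578.947ms=9/2b +526.316ms=3/2b
Σ=6b of 6 (171bpm 3/8) — PASS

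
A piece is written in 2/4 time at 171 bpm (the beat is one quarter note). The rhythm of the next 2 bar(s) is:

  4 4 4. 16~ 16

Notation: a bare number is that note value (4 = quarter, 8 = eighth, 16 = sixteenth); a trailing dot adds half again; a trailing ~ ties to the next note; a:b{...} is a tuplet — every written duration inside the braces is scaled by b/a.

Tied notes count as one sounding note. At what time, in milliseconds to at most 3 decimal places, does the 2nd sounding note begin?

note 2 onset = 1b = 350.877ms

1. 0.0ms @ 0 + 350.877ms (1)
2. 350.877ms @ 1 + 350.877ms (1)
3. 701.754ms @ 2 + 526.316ms (3/2)
4. 1228.07ms @ 7/2 + 175.439ms (1/2)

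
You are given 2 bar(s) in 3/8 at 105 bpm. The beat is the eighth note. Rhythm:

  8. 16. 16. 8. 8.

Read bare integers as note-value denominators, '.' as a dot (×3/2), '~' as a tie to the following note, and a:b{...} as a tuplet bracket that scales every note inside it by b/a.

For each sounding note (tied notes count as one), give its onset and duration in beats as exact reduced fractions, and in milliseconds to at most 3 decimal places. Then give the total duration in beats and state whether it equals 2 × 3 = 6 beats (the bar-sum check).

1) 0.0ms=0b +857.143ms=3/2b
2) 857.143ms=3/2b +428.571ms=3/4b
3) 1285.714ms=9/4b +428.571ms=3/4b
4) 1714.286ms=3b +857.143ms=3/2b
5) 2571.429ms=9/2b +857.143ms=3/2b
Σ=6b of 6 (105bpm 3/8) — PASS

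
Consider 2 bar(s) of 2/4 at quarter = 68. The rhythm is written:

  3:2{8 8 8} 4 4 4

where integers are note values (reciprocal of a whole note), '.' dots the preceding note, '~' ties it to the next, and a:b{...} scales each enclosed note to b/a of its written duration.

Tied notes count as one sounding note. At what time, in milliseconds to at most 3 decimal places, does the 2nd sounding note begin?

1. 0.0ms @ 0 + 294.118ms (1/3)
2. 294.118ms @ 1/3 + 294.118ms (1/3)
3. 588.235ms @ 2/3 + 294.118ms (1/3)
4. 882.353ms @ 1 + 882.353ms (1)
5. 1764.706ms @ 2 + 882.353ms (1)
6. 2647.059ms @ 3 + 882.353ms (1)

note 2 onset = 1/3b = 294.118ms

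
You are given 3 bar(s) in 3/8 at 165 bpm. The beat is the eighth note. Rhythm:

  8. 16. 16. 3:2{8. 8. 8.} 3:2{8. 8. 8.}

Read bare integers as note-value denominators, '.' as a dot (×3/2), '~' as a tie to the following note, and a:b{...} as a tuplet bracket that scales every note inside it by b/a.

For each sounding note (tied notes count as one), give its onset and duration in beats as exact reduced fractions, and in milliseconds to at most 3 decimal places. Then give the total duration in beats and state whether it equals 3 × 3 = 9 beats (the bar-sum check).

1) 0.0ms=0b +545.455ms=3/2b
2) 545.455ms=3/2b +272.727ms=3/4b
3) 818.182ms=9/4b +272.727ms=3/4b
4) 1090.909ms=3b +363.636ms=1b
5) 1454.545ms=4b +363.636ms=1b
6) 1818.182ms=5b +363.636ms=1b
7) 2181.818ms=6b +363.636ms=1b
8) 2545.455ms=7b +363.636ms=1b
9) 2909.091ms=8b +363.636ms=1b
Σ=9b of 9 (165bpm 3/8) — PASS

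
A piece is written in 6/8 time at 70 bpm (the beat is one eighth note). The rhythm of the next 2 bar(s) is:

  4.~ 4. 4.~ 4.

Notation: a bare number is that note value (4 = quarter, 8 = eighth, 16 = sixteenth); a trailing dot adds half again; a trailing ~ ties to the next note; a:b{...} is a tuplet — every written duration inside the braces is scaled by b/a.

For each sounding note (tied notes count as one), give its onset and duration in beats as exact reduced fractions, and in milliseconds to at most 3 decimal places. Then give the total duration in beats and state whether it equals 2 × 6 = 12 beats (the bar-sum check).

1) 0.0ms=0b +5142.857ms=6b
2) 5142.857ms=6b +5142.857ms=6b
Σ=12b of 12 (70bpm 6/8) — PASS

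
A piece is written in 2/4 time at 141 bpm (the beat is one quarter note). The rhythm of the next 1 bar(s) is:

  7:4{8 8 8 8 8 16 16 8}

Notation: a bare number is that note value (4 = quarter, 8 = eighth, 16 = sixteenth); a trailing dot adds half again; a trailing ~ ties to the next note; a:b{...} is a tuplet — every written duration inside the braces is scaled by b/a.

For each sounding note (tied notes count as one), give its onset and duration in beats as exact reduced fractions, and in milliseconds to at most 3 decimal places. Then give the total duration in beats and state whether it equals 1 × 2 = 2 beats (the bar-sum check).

1) 0.0ms=0b +121.581ms=2/7b
2) 121.581ms=2/7b +121.581ms=2/7b
3) 243.161ms=4/7b +121.581ms=2/7b
4) 364.742ms=6/7b +121.581ms=2/7b
5) 486.322ms=8/7b +121.581ms=2/7b
6) 607.903ms=10/7b +60.79ms=1/7b
7) 668.693ms=11/7b +60.79ms=1/7b
8) 729.483ms=12/7b +121.581ms=2/7b
Σ=2b of 2 (141bpm 2/4) — PASS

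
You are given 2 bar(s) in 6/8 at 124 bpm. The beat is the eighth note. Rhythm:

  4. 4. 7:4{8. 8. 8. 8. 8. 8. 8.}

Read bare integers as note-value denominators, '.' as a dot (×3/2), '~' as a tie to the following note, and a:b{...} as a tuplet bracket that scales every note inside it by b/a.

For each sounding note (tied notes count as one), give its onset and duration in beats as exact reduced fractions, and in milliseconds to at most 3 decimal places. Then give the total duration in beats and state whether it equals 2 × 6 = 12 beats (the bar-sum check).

1) 0.0ms=0b +1451.613ms=3b
2) 1451.613ms=3b +1451.613ms=3b
3) 2903.226ms=6b +414.747ms=6/7b
4) 3317.972ms=48/7b +414.747ms=6/7b
5) 3732.719ms=54/7b +414.747ms=6/7b
6) 4147.465ms=60/7b +414.747ms=6/7b
7) 4562.212ms=66/7b +414.747ms=6/7b
8) 4976.959ms=72/7b +414.747ms=6/7b
9) 5391.705ms=78/7b +414.747ms=6/7b
Σ=12b of 12 (124bpm 6/8) — PASS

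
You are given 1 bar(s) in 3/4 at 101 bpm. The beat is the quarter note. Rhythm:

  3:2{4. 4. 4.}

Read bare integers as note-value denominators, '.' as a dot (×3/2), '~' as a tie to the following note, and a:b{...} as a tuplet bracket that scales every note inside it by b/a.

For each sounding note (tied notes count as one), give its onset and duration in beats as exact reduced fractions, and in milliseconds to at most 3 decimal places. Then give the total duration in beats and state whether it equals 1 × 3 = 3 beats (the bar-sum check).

1) 0.0ms=0b +594.059ms=1b
2) 594.059ms=1b +594.059ms=1b
3) 1188.119ms=2b +594.059ms=1b
Σ=3b of 3 (101bpm 3/4) — PASS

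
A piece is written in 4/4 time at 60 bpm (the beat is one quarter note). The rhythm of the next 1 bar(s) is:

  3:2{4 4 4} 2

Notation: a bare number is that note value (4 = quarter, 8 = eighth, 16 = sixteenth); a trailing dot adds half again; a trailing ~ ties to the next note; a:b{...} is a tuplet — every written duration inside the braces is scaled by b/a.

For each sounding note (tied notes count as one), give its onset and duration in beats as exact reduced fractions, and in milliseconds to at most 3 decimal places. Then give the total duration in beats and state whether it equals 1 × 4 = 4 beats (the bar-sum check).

1) 0.0ms=0b +666.667ms=2/3b
2) 666.667ms=2/3b +666.667ms=2/3b
3) 1333.333ms=4/3b +666.667ms=2/3b
4) 2000.0ms=2b +2000.0ms=2b
Σ=4b of 4 (60bpm 4/4) — PASS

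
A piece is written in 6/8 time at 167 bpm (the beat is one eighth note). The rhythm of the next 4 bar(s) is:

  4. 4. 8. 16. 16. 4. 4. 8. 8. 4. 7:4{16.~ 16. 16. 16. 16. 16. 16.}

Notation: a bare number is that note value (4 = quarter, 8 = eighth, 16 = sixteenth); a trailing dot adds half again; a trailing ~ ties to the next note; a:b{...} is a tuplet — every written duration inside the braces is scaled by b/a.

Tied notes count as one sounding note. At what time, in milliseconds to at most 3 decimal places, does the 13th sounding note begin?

note 13 onset = 156/7b = 8006.843ms

1. 0.0ms @ 0 + 1077.844ms (3)
2. 1077.844ms @ 3 + 1077.844ms (3)
3. 2155.689ms @ 6 + 538.922ms (3/2)
4. 2694.611ms @ 15/2 + 269.461ms (3/4)
5. 2964.072ms @ 33/4 + 269.461ms (3/4)
6. 3233.533ms @ 9 + 1077.844ms (3)
7. 4311.377ms @ 12 + 1077.844ms (3)
8. 5389.222ms @ 15 + 538.922ms (3/2)
9. 5928.144ms @ 33/2 + 538.922ms (3/2)
10. 6467.066ms @ 18 + 1077.844ms (3)
11. 7544.91ms @ 21 + 307.956ms (6/7)
12. 7852.866ms @ 153/7 + 153.978ms (3/7)
13. 8006.843ms @ 156/7 + 153.978ms (3/7)
14. 8160.821ms @ 159/7 + 153.978ms (3/7)
15. 8314.799ms @ 162/7 + 153.978ms (3/7)
16. 8468.777ms @ 165/7 + 153.978ms (3/7)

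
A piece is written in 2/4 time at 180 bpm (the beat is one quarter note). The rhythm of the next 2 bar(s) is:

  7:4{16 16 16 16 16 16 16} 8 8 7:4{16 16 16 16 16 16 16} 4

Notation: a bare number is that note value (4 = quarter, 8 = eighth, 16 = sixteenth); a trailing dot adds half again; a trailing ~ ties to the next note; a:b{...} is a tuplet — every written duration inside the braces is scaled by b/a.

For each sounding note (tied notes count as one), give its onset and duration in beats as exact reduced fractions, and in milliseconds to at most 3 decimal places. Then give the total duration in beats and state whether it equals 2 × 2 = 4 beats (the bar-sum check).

1) 0.0ms=0b +47.619ms=1/7b
2) 47.619ms=1/7b +47.619ms=1/7b
3) 95.238ms=2/7b +47.619ms=1/7b
4) 142.857ms=3/7b +47.619ms=1/7b
5) 190.476ms=4/7b +47.619ms=1/7b
6) 238.095ms=5/7b +47.619ms=1/7b
7) 285.714ms=6/7b +47.619ms=1/7b
8) 333.333ms=1b +166.667ms=1/2b
9) 500.0ms=3/2b +166.667ms=1/2b
10) 666.667ms=2b +47.619ms=1/7b
11) 714.286ms=15/7b +47.619ms=1/7b
12) 761.905ms=16/7b +47.619ms=1/7b
13) 809.524ms=17/7b +47.619ms=1/7b
14) 857.143ms=18/7b +47.619ms=1/7b
15) 904.762ms=19/7b +47.619ms=1/7b
16) 952.381ms=20/7b +47.619ms=1/7b
17) 1000.0ms=3b +333.333ms=1b
Σ=4b of 4 (180bpm 2/4) — PASS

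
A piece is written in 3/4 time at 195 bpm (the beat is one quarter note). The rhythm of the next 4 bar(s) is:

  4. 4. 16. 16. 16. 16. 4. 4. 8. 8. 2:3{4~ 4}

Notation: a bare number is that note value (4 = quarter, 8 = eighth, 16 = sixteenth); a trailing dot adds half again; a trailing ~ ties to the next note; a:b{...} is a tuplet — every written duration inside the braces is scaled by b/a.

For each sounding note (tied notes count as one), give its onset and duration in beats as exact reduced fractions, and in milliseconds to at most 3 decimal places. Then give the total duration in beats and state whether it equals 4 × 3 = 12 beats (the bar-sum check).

1) 0.0ms=0b +461.538ms=3/2b
2) 461.538ms=3/2b +461.538ms=3/2b
3) 923.077ms=3b +115.385ms=3/8b
4) 1038.462ms=27/8b +115.385ms=3/8b
5) 1153.846ms=15/4b +115.385ms=3/8b
6) 1269.231ms=33/8b +115.385ms=3/8b
7) 1384.615ms=9/2b +461.538ms=3/2b
8) 1846.154ms=6b +461.538ms=3/2b
9) 2307.692ms=15/2b +230.769ms=3/4b
10) 2538.462ms=33/4b +230.769ms=3/4b
11) 2769.231ms=9b +923.077ms=3b
Σ=12b of 12 (195bpm 3/4) — PASS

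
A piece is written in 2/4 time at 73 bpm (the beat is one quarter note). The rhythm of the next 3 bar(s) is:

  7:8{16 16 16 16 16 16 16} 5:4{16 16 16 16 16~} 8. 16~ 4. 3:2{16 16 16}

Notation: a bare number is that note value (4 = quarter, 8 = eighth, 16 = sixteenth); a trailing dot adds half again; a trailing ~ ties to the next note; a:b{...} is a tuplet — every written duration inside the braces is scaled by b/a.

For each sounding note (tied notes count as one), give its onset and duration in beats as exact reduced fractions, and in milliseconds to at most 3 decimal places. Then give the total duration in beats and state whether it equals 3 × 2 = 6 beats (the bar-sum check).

1) 0.0ms=0b +234.834ms=2/7b
2) 234.834ms=2/7b +234.834ms=2/7b
3) 469.667ms=4/7b +234.834ms=2/7b
4) 704.501ms=6/7b +234.834ms=2/7b
5) 939.335ms=8/7b +234.834ms=2/7b
6) 1174.168ms=10/7b +234.834ms=2/7b
7) 1409.002ms=12/7b +234.834ms=2/7b
8) 1643.836ms=2b +164.384ms=1/5b
9) 1808.219ms=11/5b +164.384ms=1/5b
10) 1972.603ms=12/5b +164.384ms=1/5b
11) 2136.986ms=13/5b +164.384ms=1/5b
12) 2301.37ms=14/5b +780.822ms=19/20b
13) 3082.192ms=15/4b +1438.356ms=7/4b
14) 4520.548ms=11/2b +136.986ms=1/6b
15) 4657.534ms=17/3b +136.986ms=1/6b
16) 4794.521ms=35/6b +136.986ms=1/6b
Σ=6b of 6 (73bpm 2/4) — PASS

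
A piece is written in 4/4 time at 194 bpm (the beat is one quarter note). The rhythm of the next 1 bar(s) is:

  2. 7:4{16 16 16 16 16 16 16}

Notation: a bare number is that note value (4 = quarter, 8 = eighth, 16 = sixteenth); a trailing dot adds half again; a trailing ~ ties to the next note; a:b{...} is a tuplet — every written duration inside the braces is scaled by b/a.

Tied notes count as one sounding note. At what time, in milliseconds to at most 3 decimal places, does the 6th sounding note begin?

note 6 onset = 25/7b = 1104.566ms

1. 0.0ms @ 0 + 927.835ms (3)
2. 927.835ms @ 3 + 44.183ms (1/7)
3. 972.018ms @ 22/7 + 44.183ms (1/7)
4. 1016.2ms @ 23/7 + 44.183ms (1/7)
5. 1060.383ms @ 24/7 + 44.183ms (1/7)
6. 1104.566ms @ 25/7 + 44.183ms (1/7)
7. 1148.748ms @ 26/7 + 44.183ms (1/7)
8. 1192.931ms @ 27/7 + 44.183ms (1/7)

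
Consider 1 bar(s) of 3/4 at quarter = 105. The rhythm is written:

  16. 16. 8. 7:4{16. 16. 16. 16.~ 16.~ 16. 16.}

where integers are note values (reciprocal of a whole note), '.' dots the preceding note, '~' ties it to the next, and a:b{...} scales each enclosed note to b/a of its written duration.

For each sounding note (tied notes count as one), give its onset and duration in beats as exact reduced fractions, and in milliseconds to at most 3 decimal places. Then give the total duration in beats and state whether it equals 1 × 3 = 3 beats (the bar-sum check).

1) 0.0ms=0b +214.286ms=3/8b
2) 214.286ms=3/8b +214.286ms=3/8b
3) 428.571ms=3/4b +428.571ms=3/4b
4) 857.143ms=3/2b +122.449ms=3/14b
5) 979.592ms=12/7b +122.449ms=3/14b
6) 1102.041ms=27/14b +122.449ms=3/14b
7) 1224.49ms=15/7b +367.347ms=9/14b
8) 1591.837ms=39/14b +122.449ms=3/14b
Σ=3b of 3 (105bpm 3/4) — PASS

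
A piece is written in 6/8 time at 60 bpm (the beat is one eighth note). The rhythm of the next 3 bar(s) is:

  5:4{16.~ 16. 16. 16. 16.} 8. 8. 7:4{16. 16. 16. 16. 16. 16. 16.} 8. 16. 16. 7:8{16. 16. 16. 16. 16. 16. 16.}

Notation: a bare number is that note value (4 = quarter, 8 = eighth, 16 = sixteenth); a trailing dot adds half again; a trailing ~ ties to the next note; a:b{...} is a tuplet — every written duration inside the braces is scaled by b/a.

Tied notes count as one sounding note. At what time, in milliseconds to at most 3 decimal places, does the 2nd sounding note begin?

note 2 onset = 6/5b = 1200.0ms

1. 0.0ms @ 0 + 1200.0ms (6/5)
2. 1200.0ms @ 6/5 + 600.0ms (3/5)
3. 1800.0ms @ 9/5 + 600.0ms (3/5)
4. 2400.0ms @ 12/5 + 600.0ms (3/5)
5. 3000.0ms @ 3 + 1500.0ms (3/2)
6. 4500.0ms @ 9/2 + 1500.0ms (3/2)
7. 6000.0ms @ 6 + 428.571ms (3/7)
8. 6428.571ms @ 45/7 + 428.571ms (3/7)
9. 6857.143ms @ 48/7 + 428.571ms (3/7)
10. 7285.714ms @ 51/7 + 428.571ms (3/7)
11. 7714.286ms @ 54/7 + 428.571ms (3/7)
12. 8142.857ms @ 57/7 + 428.571ms (3/7)
13. 8571.429ms @ 60/7 + 428.571ms (3/7)
14. 9000.0ms @ 9 + 1500.0ms (3/2)
15. 10500.0ms @ 21/2 + 750.0ms (3/4)
16. 11250.0ms @ 45/4 + 750.0ms (3/4)
17. 12000.0ms @ 12 + 857.143ms (6/7)
18. 12857.143ms @ 90/7 + 857.143ms (6/7)
19. 13714.286ms @ 96/7 + 857.143ms (6/7)
20. 14571.429ms @ 102/7 + 857.143ms (6/7)
21. 15428.571ms @ 108/7 + 857.143ms (6/7)
22. 16285.714ms @ 114/7 + 857.143ms (6/7)
23. 17142.857ms @ 120/7 + 857.143ms (6/7)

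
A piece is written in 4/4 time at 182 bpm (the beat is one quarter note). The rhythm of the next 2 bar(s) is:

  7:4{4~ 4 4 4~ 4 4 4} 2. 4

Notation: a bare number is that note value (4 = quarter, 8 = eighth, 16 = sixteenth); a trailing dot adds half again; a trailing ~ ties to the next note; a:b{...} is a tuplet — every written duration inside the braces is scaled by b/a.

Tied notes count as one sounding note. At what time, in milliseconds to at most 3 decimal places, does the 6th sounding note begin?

1. 0.0ms @ 0 + 376.766ms (8/7)
2. 376.766ms @ 8/7 + 188.383ms (4/7)
3. 565.149ms @ 12/7 + 376.766ms (8/7)
4. 941.915ms @ 20/7 + 188.383ms (4/7)
5. 1130.298ms @ 24/7 + 188.383ms (4/7)
6. 1318.681ms @ 4 + 989.011ms (3)
7. 2307.692ms @ 7 + 329.67ms (1)

note 6 onset = 4b = 1318.681ms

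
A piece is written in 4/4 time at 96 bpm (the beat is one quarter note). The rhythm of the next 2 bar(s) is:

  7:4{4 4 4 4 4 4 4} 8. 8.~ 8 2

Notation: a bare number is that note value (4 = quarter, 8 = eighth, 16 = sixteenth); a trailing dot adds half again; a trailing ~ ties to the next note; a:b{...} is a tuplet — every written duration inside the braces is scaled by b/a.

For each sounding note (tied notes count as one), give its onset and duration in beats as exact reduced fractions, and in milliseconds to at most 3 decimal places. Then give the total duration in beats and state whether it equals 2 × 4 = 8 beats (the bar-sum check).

1) 0.0ms=0b +357.143ms=4/7b
2) 357.143ms=4/7b +357.143ms=4/7b
3) 714.286ms=8/7b +357.143ms=4/7b
4) 1071.429ms=12/7b +357.143ms=4/7b
5) 1428.571ms=16/7b +357.143ms=4/7b
6) 1785.714ms=20/7b +357.143ms=4/7b
7) 2142.857ms=24/7b +357.143ms=4/7b
8) 2500.0ms=4b +468.75ms=3/4b
9) 2968.75ms=19/4b +781.25ms=5/4b
10) 3750.0ms=6b +1250.0ms=2b
Σ=8b of 8 (96bpm 4/4) — PASS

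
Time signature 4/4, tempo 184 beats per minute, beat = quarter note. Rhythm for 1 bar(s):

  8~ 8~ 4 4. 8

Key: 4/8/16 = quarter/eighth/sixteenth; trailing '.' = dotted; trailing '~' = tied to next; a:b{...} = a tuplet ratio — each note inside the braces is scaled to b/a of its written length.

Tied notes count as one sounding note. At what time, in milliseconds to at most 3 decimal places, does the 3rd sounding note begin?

1. 0.0ms @ 0 + 652.174ms (2)
2. 652.174ms @ 2 + 489.13ms (3/2)
3. 1141.304ms @ 7/2 + 163.043ms (1/2)

note 3 onset = 7/2b = 1141.304ms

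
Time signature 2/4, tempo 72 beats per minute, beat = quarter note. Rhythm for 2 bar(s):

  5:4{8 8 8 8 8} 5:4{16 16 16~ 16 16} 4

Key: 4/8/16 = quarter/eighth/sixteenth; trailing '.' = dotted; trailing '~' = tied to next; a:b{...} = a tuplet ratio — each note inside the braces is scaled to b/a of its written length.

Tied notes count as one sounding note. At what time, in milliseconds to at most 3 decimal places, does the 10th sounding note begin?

1. 0.0ms @ 0 + 333.333ms (2/5)
2. 333.333ms @ 2/5 + 333.333ms (2/5)
3. 666.667ms @ 4/5 + 333.333ms (2/5)
4. 1000.0ms @ 6/5 + 333.333ms (2/5)
5. 1333.333ms @ 8/5 + 333.333ms (2/5)
6. 1666.667ms @ 2 + 166.667ms (1/5)
7. 1833.333ms @ 11/5 + 166.667ms (1/5)
8. 2000.0ms @ 12/5 + 333.333ms (2/5)
9. 2333.333ms @ 14/5 + 166.667ms (1/5)
10. 2500.0ms @ 3 + 833.333ms (1)

note 10 onset = 3b = 2500.0ms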